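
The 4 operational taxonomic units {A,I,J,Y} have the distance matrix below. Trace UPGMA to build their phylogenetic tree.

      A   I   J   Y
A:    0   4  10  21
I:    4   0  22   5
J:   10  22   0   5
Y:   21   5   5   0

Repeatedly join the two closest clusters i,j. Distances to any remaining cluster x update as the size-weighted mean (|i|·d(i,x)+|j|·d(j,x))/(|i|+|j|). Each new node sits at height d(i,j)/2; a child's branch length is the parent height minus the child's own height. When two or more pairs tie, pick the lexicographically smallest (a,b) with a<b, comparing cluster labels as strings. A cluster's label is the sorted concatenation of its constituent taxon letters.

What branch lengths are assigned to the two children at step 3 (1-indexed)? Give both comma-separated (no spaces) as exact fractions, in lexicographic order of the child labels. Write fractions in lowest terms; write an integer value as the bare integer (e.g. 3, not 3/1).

iteration 1: select A,I (d=4); attach at lengths (2, 2); label the merged cluster AI
  updated: d(AI,J)=16, d(AI,Y)=13
iteration 2: select J,Y (d=5); attach at lengths (5/2, 5/2); label the merged cluster JY
  updated: d(AI,JY)=29/2
iteration 3: select AI,JY (d=29/2); attach at lengths (21/4, 19/4); label the merged cluster AIJY
final tree: ((A:2,I:2):21/4,(J:5/2,Y:5/2):19/4)
total length: 19

21/4,19/4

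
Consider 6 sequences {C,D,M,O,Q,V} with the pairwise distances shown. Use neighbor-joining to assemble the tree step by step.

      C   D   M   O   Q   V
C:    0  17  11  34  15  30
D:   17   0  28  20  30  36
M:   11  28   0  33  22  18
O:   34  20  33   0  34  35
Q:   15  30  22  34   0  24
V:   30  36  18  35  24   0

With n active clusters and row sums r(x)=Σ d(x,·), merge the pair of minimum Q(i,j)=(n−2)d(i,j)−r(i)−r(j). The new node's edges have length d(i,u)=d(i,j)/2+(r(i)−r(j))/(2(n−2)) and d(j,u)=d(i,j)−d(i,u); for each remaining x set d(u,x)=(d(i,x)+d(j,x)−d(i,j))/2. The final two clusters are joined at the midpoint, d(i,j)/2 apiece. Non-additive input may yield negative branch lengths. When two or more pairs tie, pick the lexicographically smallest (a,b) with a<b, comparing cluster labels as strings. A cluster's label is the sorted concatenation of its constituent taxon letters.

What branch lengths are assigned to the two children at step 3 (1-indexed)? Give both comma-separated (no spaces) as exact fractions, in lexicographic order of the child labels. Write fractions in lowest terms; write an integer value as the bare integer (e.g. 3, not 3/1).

21/4,39/4

1. join D+O (d=20, Q=-207) ⇒ DO; edges |D|=55/8, |O|=105/8
  updated: d(C,DO)=31/2, d(DO,M)=41/2, d(DO,Q)=22, d(DO,V)=51/2
2. join M+V (d=18, Q=-115) ⇒ MV; edges |M|=14/3, |V|=40/3
  updated: d(C,MV)=23/2, d(DO,MV)=14, d(MV,Q)=14
3. join C+Q (d=15, Q=-63) ⇒ CQ; edges |C|=21/4, |Q|=39/4
  updated: d(CQ,DO)=45/4, d(CQ,MV)=21/4
4. join CQ+DO (d=45/4, Q=-61/2) ⇒ CDOQ; edges |CQ|=5/4, |DO|=10
  updated: d(CDOQ,MV)=4
5. join CDOQ+MV (d=4) ⇒ CDMOQV; edges |CDOQ|=2, |MV|=2
final tree: (((C:21/4,Q:39/4):5/4,(D:55/8,O:105/8):10):2,(M:14/3,V:40/3):2)
total length: 273/4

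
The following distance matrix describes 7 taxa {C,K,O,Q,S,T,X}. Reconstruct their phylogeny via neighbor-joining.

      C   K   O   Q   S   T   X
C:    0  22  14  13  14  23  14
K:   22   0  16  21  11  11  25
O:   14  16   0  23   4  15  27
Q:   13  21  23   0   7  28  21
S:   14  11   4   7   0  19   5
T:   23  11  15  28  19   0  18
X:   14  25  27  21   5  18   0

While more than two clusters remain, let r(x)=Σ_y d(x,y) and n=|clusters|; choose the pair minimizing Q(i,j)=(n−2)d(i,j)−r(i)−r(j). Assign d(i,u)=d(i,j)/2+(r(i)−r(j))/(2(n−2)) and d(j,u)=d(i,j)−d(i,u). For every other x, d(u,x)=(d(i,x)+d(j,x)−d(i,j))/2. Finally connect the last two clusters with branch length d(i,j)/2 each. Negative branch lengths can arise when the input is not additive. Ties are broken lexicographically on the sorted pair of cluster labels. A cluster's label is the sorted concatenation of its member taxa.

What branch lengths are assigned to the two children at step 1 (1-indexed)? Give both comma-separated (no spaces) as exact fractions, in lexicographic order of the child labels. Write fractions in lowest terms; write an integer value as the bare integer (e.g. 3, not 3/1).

47/10,63/10

step 1: merge (K,T) at d=11, Q=-165; branch lengths K→47/10, T→63/10; new cluster KT
  updated: d(C,KT)=17, d(KT,O)=10, d(KT,Q)=19, d(KT,S)=19/2, d(KT,X)=16
step 2: merge (KT,O) at d=10, Q=-219/2; branch lengths KT→67/16, O→93/16; new cluster KOT
  updated: d(C,KOT)=21/2, d(KOT,Q)=16, d(KOT,S)=7/4, d(KOT,X)=33/2
step 3: merge (C,Q) at d=13, Q=-139/2; branch lengths C→67/12, Q→89/12; new cluster CQ
  updated: d(CQ,KOT)=27/4, d(CQ,S)=4, d(CQ,X)=11
step 4: merge (CQ,KOT) at d=27/4, Q=-133/4; branch lengths CQ→41/16, KOT→67/16; new cluster CKOQT
  updated: d(CKOQT,S)=-1/2, d(CKOQT,X)=83/8
step 5: merge (CKOQT,S) at d=-1/2, Q=-119/8; branch lengths CKOQT→39/16, S→-47/16; new cluster CKOQST
  updated: d(CKOQST,X)=127/16
step 6: merge (CKOQST,X) at d=127/16; branch lengths CKOQST→127/32, X→127/32; new cluster CKOQSTX
final tree: ((((C:67/12,Q:89/12):41/16,((K:47/10,T:63/10):67/16,O:93/16):67/16):39/16,S:-47/16):127/32,X:127/32)
total length: 771/16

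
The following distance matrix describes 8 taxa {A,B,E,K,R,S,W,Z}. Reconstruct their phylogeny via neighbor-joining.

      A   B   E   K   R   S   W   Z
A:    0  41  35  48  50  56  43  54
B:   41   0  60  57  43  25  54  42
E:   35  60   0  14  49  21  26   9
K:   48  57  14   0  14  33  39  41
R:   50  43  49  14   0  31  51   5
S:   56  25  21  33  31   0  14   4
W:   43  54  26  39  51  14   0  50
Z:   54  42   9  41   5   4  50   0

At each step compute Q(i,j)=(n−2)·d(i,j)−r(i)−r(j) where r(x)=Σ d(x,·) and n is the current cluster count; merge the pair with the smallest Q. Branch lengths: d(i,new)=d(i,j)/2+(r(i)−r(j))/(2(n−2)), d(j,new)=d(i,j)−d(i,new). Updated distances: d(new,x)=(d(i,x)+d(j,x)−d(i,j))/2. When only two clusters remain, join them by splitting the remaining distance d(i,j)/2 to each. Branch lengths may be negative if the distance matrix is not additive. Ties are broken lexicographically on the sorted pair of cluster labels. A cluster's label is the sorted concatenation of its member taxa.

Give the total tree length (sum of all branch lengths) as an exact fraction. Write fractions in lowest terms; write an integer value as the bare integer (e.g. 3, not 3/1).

909/8

step 1: merge (R,Z) at d=5, Q=-418; branch lengths R→17/3, Z→-2/3; new cluster RZ
  updated: d(A,RZ)=99/2, d(B,RZ)=40, d(E,RZ)=53/2, d(K,RZ)=25, d(RZ,S)=15, d(RZ,W)=48
step 2: merge (A,B) at d=41, Q=-689/2; branch lengths A→401/20, B→419/20; new cluster AB
  updated: d(AB,E)=27, d(AB,K)=32, d(AB,RZ)=97/4, d(AB,S)=20, d(AB,W)=28
step 3: merge (S,W) at d=14, Q=-202; branch lengths S→1/2, W→27/2; new cluster SW
  updated: d(AB,SW)=17, d(E,SW)=33/2, d(K,SW)=29, d(RZ,SW)=49/2
step 4: merge (E,K) at d=14, Q=-142; branch lengths E→13/3, K→29/3; new cluster EK
  updated: d(AB,EK)=45/2, d(EK,RZ)=75/4, d(EK,SW)=63/4
step 5: merge (AB,SW) at d=17, Q=-87; branch lengths AB→81/8, SW→55/8; new cluster ABSW
  updated: d(ABSW,EK)=85/8, d(ABSW,RZ)=127/8
step 6: merge (ABSW,EK) at d=85/8, Q=-181/4; branch lengths ABSW→31/8, EK→27/4; new cluster ABEKSW
  updated: d(ABEKSW,RZ)=12
step 7: merge (ABEKSW,RZ) at d=12; branch lengths ABEKSW→6, RZ→6; new cluster ABEKRSWZ
final tree: ((((A:401/20,B:419/20):81/8,(S:1/2,W:27/2):55/8):31/8,(E:13/3,K:29/3):27/4):6,(R:17/3,Z:-2/3):6)
total length: 909/8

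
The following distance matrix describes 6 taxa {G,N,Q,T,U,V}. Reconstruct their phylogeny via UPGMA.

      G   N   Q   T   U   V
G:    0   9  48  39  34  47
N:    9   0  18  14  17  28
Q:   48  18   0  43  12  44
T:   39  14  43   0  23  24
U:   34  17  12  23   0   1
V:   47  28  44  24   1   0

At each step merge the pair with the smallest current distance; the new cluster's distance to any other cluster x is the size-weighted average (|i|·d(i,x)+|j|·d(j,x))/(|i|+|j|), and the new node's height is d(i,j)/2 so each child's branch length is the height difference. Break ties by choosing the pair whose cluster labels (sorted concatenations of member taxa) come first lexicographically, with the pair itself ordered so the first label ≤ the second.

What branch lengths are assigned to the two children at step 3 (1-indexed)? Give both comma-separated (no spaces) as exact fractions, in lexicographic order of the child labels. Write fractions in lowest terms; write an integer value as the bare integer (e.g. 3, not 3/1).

step 1: merge (U,V) at d=1; branch lengths U→1/2, V→1/2; new cluster UV
  updated: d(G,UV)=81/2, d(N,UV)=45/2, d(Q,UV)=28, d(T,UV)=47/2
step 2: merge (G,N) at d=9; branch lengths G→9/2, N→9/2; new cluster GN
  updated: d(GN,Q)=33, d(GN,T)=53/2, d(GN,UV)=63/2
step 3: merge (T,UV) at d=47/2; branch lengths T→47/4, UV→45/4; new cluster TUV
  updated: d(GN,TUV)=179/6, d(Q,TUV)=33
step 4: merge (GN,TUV) at d=179/6; branch lengths GN→125/12, TUV→19/6; new cluster GNTUV
  updated: d(GNTUV,Q)=33
step 5: merge (GNTUV,Q) at d=33; branch lengths GNTUV→19/12, Q→33/2; new cluster GNQTUV
final tree: (((G:9/2,N:9/2):125/12,(T:47/4,(U:1/2,V:1/2):45/4):19/6):19/12,Q:33/2)
total length: 194/3

47/4,45/4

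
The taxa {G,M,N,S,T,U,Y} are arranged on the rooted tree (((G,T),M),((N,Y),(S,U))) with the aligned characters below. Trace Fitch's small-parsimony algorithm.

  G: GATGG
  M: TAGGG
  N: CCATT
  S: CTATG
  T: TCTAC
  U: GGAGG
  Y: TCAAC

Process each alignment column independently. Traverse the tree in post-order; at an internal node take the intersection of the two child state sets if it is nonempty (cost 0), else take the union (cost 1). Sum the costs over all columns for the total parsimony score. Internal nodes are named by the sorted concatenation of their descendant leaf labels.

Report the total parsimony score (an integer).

17

[col 0] GT: children G:{G}, T:{T} ∪→ {G,T}; cost 1
[col 0] GMT: children GT:{G,T}, M:{T} ∩→ {T}; cost 0
[col 0] NY: children N:{C}, Y:{T} ∪→ {C,T}; cost 1
[col 0] SU: children S:{C}, U:{G} ∪→ {C,G}; cost 1
[col 0] NSUY: children NY:{C,T}, SU:{C,G} ∩→ {C}; cost 0
[col 0] GMNSTUY: children GMT:{T}, NSUY:{C} ∪→ {C,T}; cost 1
[col 1] GT: children G:{A}, T:{C} ∪→ {A,C}; cost 1
[col 1] GMT: children GT:{A,C}, M:{A} ∩→ {A}; cost 0
[col 1] NY: children N:{C}, Y:{C} ∩→ {C}; cost 0
[col 1] SU: children S:{T}, U:{G} ∪→ {G,T}; cost 1
[col 1] NSUY: children NY:{C}, SU:{G,T} ∪→ {C,G,T}; cost 1
[col 1] GMNSTUY: children GMT:{A}, NSUY:{C,G,T} ∪→ {A,C,G,T}; cost 1
[col 2] GT: children G:{T}, T:{T} ∩→ {T}; cost 0
[col 2] GMT: children GT:{T}, M:{G} ∪→ {G,T}; cost 1
[col 2] NY: children N:{A}, Y:{A} ∩→ {A}; cost 0
[col 2] SU: children S:{A}, U:{A} ∩→ {A}; cost 0
[col 2] NSUY: children NY:{A}, SU:{A} ∩→ {A}; cost 0
[col 2] GMNSTUY: children GMT:{G,T}, NSUY:{A} ∪→ {A,G,T}; cost 1
[col 3] GT: children G:{G}, T:{A} ∪→ {A,G}; cost 1
[col 3] GMT: children GT:{A,G}, M:{G} ∩→ {G}; cost 0
[col 3] NY: children N:{T}, Y:{A} ∪→ {A,T}; cost 1
[col 3] SU: children S:{T}, U:{G} ∪→ {G,T}; cost 1
[col 3] NSUY: children NY:{A,T}, SU:{G,T} ∩→ {T}; cost 0
[col 3] GMNSTUY: children GMT:{G}, NSUY:{T} ∪→ {G,T}; cost 1
[col 4] GT: children G:{G}, T:{C} ∪→ {C,G}; cost 1
[col 4] GMT: children GT:{C,G}, M:{G} ∩→ {G}; cost 0
[col 4] NY: children N:{T}, Y:{C} ∪→ {C,T}; cost 1
[col 4] SU: children S:{G}, U:{G} ∩→ {G}; cost 0
[col 4] NSUY: children NY:{C,T}, SU:{G} ∪→ {C,G,T}; cost 1
[col 4] GMNSTUY: children GMT:{G}, NSUY:{C,G,T} ∩→ {G}; cost 0
per-site changes: [4, 4, 2, 4, 3]; total = 17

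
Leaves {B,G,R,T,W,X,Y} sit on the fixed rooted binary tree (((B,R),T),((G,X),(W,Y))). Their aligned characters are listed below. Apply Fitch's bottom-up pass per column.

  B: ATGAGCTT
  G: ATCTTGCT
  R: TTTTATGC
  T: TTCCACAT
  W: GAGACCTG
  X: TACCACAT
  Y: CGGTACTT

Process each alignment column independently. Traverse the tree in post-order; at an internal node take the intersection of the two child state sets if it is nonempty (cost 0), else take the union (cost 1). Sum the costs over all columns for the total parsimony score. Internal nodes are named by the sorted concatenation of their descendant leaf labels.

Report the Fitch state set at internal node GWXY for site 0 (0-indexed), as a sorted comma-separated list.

A,C,G,T

site 0, node BR: B={A} ∪ R={T} → {A,T} (+1)
site 0, node BRT: BR={A,T} ∩ T={T} → {T} (+0)
site 0, node GX: G={A} ∪ X={T} → {A,T} (+1)
site 0, node WY: W={G} ∪ Y={C} → {C,G} (+1)
site 0, node GWXY: GX={A,T} ∪ WY={C,G} → {A,C,G,T} (+1)
site 0, node BGRTWXY: BRT={T} ∩ GWXY={A,C,G,T} → {T} (+0)
site 1, node BR: B={T} ∩ R={T} → {T} (+0)
site 1, node BRT: BR={T} ∩ T={T} → {T} (+0)
site 1, node GX: G={T} ∪ X={A} → {A,T} (+1)
site 1, node WY: W={A} ∪ Y={G} → {A,G} (+1)
site 1, node GWXY: GX={A,T} ∩ WY={A,G} → {A} (+0)
site 1, node BGRTWXY: BRT={T} ∪ GWXY={A} → {A,T} (+1)
site 2, node BR: B={G} ∪ R={T} → {G,T} (+1)
site 2, node BRT: BR={G,T} ∪ T={C} → {C,G,T} (+1)
site 2, node GX: G={C} ∩ X={C} → {C} (+0)
site 2, node WY: W={G} ∩ Y={G} → {G} (+0)
site 2, node GWXY: GX={C} ∪ WY={G} → {C,G} (+1)
site 2, node BGRTWXY: BRT={C,G,T} ∩ GWXY={C,G} → {C,G} (+0)
site 3, node BR: B={A} ∪ R={T} → {A,T} (+1)
site 3, node BRT: BR={A,T} ∪ T={C} → {A,C,T} (+1)
site 3, node GX: G={T} ∪ X={C} → {C,T} (+1)
site 3, node WY: W={A} ∪ Y={T} → {A,T} (+1)
site 3, node GWXY: GX={C,T} ∩ WY={A,T} → {T} (+0)
site 3, node BGRTWXY: BRT={A,C,T} ∩ GWXY={T} → {T} (+0)
site 4, node BR: B={G} ∪ R={A} → {A,G} (+1)
site 4, node BRT: BR={A,G} ∩ T={A} → {A} (+0)
site 4, node GX: G={T} ∪ X={A} → {A,T} (+1)
site 4, node WY: W={C} ∪ Y={A} → {A,C} (+1)
site 4, node GWXY: GX={A,T} ∩ WY={A,C} → {A} (+0)
site 4, node BGRTWXY: BRT={A} ∩ GWXY={A} → {A} (+0)
site 5, node BR: B={C} ∪ R={T} → {C,T} (+1)
site 5, node BRT: BR={C,T} ∩ T={C} → {C} (+0)
site 5, node GX: G={G} ∪ X={C} → {C,G} (+1)
site 5, node WY: W={C} ∩ Y={C} → {C} (+0)
site 5, node GWXY: GX={C,G} ∩ WY={C} → {C} (+0)
site 5, node BGRTWXY: BRT={C} ∩ GWXY={C} → {C} (+0)
site 6, node BR: B={T} ∪ R={G} → {G,T} (+1)
site 6, node BRT: BR={G,T} ∪ T={A} → {A,G,T} (+1)
site 6, node GX: G={C} ∪ X={A} → {A,C} (+1)
site 6, node WY: W={T} ∩ Y={T} → {T} (+0)
site 6, node GWXY: GX={A,C} ∪ WY={T} → {A,C,T} (+1)
site 6, node BGRTWXY: BRT={A,G,T} ∩ GWXY={A,C,T} → {A,T} (+0)
site 7, node BR: B={T} ∪ R={C} → {C,T} (+1)
site 7, node BRT: BR={C,T} ∩ T={T} → {T} (+0)
site 7, node GX: G={T} ∩ X={T} → {T} (+0)
site 7, node WY: W={G} ∪ Y={T} → {G,T} (+1)
site 7, node GWXY: GX={T} ∩ WY={G,T} → {T} (+0)
site 7, node BGRTWXY: BRT={T} ∩ GWXY={T} → {T} (+0)
per-site changes: [4, 3, 3, 4, 3, 2, 4, 2]; total = 25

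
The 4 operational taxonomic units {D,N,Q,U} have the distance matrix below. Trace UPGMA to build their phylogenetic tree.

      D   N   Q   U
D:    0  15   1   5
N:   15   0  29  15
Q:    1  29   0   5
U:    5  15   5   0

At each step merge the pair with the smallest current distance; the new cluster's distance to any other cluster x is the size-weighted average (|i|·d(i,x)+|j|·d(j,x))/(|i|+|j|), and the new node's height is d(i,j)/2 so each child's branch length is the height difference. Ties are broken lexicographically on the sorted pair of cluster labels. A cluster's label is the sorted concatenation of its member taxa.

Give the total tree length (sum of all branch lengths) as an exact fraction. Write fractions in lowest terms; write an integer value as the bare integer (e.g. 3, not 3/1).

68/3

iteration 1: select D,Q (d=1); attach at lengths (1/2, 1/2); label the merged cluster DQ
  updated: d(DQ,N)=22, d(DQ,U)=5
iteration 2: select DQ,U (d=5); attach at lengths (2, 5/2); label the merged cluster DQU
  updated: d(DQU,N)=59/3
iteration 3: select DQU,N (d=59/3); attach at lengths (22/3, 59/6); label the merged cluster DNQU
final tree: (((D:1/2,Q:1/2):2,U:5/2):22/3,N:59/6)
total length: 68/3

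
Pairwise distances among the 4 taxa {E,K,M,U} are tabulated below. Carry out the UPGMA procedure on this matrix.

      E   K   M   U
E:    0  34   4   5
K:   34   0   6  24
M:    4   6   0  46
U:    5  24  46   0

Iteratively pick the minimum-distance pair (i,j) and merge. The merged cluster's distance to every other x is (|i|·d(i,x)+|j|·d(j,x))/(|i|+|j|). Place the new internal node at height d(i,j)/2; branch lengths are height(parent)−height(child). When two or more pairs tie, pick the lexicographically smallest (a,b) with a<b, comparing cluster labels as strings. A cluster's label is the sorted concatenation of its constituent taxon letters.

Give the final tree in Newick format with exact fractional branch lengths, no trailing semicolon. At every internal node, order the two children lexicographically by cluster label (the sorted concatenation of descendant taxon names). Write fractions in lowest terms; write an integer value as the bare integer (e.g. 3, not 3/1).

1. join E+M (d=4) ⇒ EM; edges |E|=2, |M|=2
  updated: d(EM,K)=20, d(EM,U)=51/2
2. join EM+K (d=20) ⇒ EKM; edges |EM|=8, |K|=10
  updated: d(EKM,U)=25
3. join EKM+U (d=25) ⇒ EKMU; edges |EKM|=5/2, |U|=25/2
final tree: (((E:2,M:2):8,K:10):5/2,U:25/2)
total length: 37

(((E:2,M:2):8,K:10):5/2,U:25/2)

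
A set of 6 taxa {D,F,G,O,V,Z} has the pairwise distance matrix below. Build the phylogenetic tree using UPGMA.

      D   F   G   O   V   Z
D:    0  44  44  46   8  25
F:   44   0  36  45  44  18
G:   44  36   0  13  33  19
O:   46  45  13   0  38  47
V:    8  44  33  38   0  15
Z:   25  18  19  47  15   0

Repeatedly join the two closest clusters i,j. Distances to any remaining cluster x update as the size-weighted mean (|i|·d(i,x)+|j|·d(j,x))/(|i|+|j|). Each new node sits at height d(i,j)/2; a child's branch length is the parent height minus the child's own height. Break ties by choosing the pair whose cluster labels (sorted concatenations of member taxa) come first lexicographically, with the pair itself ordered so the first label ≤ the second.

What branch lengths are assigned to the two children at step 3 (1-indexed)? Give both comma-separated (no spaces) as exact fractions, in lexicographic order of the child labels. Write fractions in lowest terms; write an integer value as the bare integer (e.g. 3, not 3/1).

1. join D+V (d=8) ⇒ DV; edges |D|=4, |V|=4
  updated: d(DV,F)=44, d(DV,G)=77/2, d(DV,O)=42, d(DV,Z)=20
2. join G+O (d=13) ⇒ GO; edges |G|=13/2, |O|=13/2
  updated: d(DV,GO)=161/4, d(F,GO)=81/2, d(GO,Z)=33
3. join F+Z (d=18) ⇒ FZ; edges |F|=9, |Z|=9
  updated: d(DV,FZ)=32, d(FZ,GO)=147/4
4. join DV+FZ (d=32) ⇒ DFVZ; edges |DV|=12, |FZ|=7
  updated: d(DFVZ,GO)=77/2
5. join DFVZ+GO (d=77/2) ⇒ DFGOVZ; edges |DFVZ|=13/4, |GO|=51/4
final tree: (((D:4,V:4):12,(F:9,Z:9):7):13/4,(G:13/2,O:13/2):51/4)
total length: 74

9,9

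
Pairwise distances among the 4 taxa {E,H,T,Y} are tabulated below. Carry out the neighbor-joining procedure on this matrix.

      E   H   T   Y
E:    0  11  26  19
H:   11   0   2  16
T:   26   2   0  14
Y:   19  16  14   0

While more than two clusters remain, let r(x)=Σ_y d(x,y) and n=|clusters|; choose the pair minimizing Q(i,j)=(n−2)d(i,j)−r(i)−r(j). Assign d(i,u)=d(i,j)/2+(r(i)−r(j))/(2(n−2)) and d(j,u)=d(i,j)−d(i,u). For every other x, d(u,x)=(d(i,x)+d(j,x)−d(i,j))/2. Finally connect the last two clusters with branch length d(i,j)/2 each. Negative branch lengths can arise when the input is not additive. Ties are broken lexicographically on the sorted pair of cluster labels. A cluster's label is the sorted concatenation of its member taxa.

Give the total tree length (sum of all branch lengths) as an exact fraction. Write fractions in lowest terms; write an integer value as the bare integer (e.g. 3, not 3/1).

109/4

iteration 1: select E,Y (d=19, Q=-67); attach at lengths (45/4, 31/4); label the merged cluster EY
  updated: d(EY,H)=4, d(EY,T)=21/2
iteration 2: select EY,H (d=4, Q=-33/2); attach at lengths (25/4, -9/4); label the merged cluster EHY
  updated: d(EHY,T)=17/4
iteration 3: select EHY,T (d=17/4); attach at lengths (17/8, 17/8); label the merged cluster EHTY
final tree: (((E:45/4,Y:31/4):25/4,H:-9/4):17/8,T:17/8)
total length: 109/4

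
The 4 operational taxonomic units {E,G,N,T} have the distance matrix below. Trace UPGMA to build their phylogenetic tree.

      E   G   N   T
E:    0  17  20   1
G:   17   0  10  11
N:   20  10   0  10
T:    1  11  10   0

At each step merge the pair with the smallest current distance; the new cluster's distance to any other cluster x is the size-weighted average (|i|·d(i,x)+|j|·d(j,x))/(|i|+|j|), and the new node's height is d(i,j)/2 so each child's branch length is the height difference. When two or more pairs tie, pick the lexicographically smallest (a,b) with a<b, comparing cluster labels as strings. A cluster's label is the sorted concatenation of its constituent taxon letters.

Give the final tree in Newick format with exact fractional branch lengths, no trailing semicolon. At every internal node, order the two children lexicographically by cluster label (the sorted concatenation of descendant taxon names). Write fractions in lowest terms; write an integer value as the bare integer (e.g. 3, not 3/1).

((E:1/2,T:1/2):27/4,(G:5,N:5):9/4)

iteration 1: select E,T (d=1); attach at lengths (1/2, 1/2); label the merged cluster ET
  updated: d(ET,G)=14, d(ET,N)=15
iteration 2: select G,N (d=10); attach at lengths (5, 5); label the merged cluster GN
  updated: d(ET,GN)=29/2
iteration 3: select ET,GN (d=29/2); attach at lengths (27/4, 9/4); label the merged cluster EGNT
final tree: ((E:1/2,T:1/2):27/4,(G:5,N:5):9/4)
total length: 20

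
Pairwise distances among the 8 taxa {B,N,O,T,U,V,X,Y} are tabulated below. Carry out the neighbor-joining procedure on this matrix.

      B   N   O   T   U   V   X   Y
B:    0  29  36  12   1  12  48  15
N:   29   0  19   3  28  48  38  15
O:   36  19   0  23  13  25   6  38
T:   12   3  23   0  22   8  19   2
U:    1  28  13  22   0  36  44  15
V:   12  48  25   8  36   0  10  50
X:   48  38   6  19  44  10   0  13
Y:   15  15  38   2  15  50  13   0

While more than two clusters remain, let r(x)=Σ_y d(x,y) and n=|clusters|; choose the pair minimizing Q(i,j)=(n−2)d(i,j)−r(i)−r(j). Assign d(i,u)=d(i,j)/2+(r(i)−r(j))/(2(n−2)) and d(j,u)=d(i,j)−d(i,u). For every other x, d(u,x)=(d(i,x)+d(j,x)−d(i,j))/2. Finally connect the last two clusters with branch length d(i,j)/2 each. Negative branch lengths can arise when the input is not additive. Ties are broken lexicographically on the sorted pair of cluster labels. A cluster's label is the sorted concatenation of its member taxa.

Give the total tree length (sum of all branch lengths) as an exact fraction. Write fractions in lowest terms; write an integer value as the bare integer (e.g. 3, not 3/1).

1. join V+X (d=10, Q=-307) ⇒ VX; edges |V|=71/12, |X|=49/12
  updated: d(B,VX)=25, d(N,VX)=38, d(O,VX)=21/2, d(T,VX)=17/2, d(U,VX)=35, d(VX,Y)=53/2
2. join O+VX (d=21/2, Q=-461/2) ⇒ OVX; edges |O|=97/20, |VX|=113/20
  updated: d(B,OVX)=101/4, d(N,OVX)=93/4, d(OVX,T)=21/2, d(OVX,U)=75/4, d(OVX,Y)=27
3. join B+U (d=1, Q=-163) ⇒ BU; edges |B|=3/16, |U|=13/16
  updated: d(BU,N)=28, d(BU,OVX)=43/2, d(BU,T)=33/2, d(BU,Y)=29/2
4. join BU+OVX (d=43/2, Q=-393/4) ⇒ BOUVX; edges |BU|=251/24, |OVX|=265/24
  updated: d(BOUVX,N)=119/8, d(BOUVX,T)=11/4, d(BOUVX,Y)=10
5. join BOUVX+Y (d=10, Q=-277/8) ⇒ BOUVXY; edges |BOUVX|=165/32, |Y|=155/32
  updated: d(BOUVXY,N)=159/16, d(BOUVXY,T)=-21/8
6. join BOUVXY+N (d=159/16, Q=-165/16) ⇒ BNOUVXY; edges |BOUVXY|=69/32, |N|=249/32
  updated: d(BNOUVXY,T)=-153/32
7. join BNOUVXY+T (d=-153/32) ⇒ BNOTUVXY; edges |BNOUVXY|=-153/64, |T|=-153/64
final tree: (((((B:3/16,U:13/16):251/24,(O:97/20,(V:71/12,X:49/12):113/20):265/24):165/32,Y:155/32):69/32,N:249/32):-153/64,T:-153/64)
total length: 1861/32

1861/32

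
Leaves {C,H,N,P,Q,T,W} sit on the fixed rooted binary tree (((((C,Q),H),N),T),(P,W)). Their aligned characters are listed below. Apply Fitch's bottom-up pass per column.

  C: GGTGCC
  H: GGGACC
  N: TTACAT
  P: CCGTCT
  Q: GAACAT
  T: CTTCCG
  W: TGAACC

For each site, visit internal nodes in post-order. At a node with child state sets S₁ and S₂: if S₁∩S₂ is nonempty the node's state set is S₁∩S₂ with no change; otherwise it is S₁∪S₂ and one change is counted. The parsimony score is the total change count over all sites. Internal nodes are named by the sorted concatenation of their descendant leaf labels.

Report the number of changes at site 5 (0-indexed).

site 0, node CQ: C={G} ∩ Q={G} → {G} (+0)
site 0, node CHQ: CQ={G} ∩ H={G} → {G} (+0)
site 0, node CHNQ: CHQ={G} ∪ N={T} → {G,T} (+1)
site 0, node CHNQT: CHNQ={G,T} ∪ T={C} → {C,G,T} (+1)
site 0, node PW: P={C} ∪ W={T} → {C,T} (+1)
site 0, node CHNPQTW: CHNQT={C,G,T} ∩ PW={C,T} → {C,T} (+0)
site 1, node CQ: C={G} ∪ Q={A} → {A,G} (+1)
site 1, node CHQ: CQ={A,G} ∩ H={G} → {G} (+0)
site 1, node CHNQ: CHQ={G} ∪ N={T} → {G,T} (+1)
site 1, node CHNQT: CHNQ={G,T} ∩ T={T} → {T} (+0)
site 1, node PW: P={C} ∪ W={G} → {C,G} (+1)
site 1, node CHNPQTW: CHNQT={T} ∪ PW={C,G} → {C,G,T} (+1)
site 2, node CQ: C={T} ∪ Q={A} → {A,T} (+1)
site 2, node CHQ: CQ={A,T} ∪ H={G} → {A,G,T} (+1)
site 2, node CHNQ: CHQ={A,G,T} ∩ N={A} → {A} (+0)
site 2, node CHNQT: CHNQ={A} ∪ T={T} → {A,T} (+1)
site 2, node PW: P={G} ∪ W={A} → {A,G} (+1)
site 2, node CHNPQTW: CHNQT={A,T} ∩ PW={A,G} → {A} (+0)
site 3, node CQ: C={G} ∪ Q={C} → {C,G} (+1)
site 3, node CHQ: CQ={C,G} ∪ H={A} → {A,C,G} (+1)
site 3, node CHNQ: CHQ={A,C,G} ∩ N={C} → {C} (+0)
site 3, node CHNQT: CHNQ={C} ∩ T={C} → {C} (+0)
site 3, node PW: P={T} ∪ W={A} → {A,T} (+1)
site 3, node CHNPQTW: CHNQT={C} ∪ PW={A,T} → {A,C,T} (+1)
site 4, node CQ: C={C} ∪ Q={A} → {A,C} (+1)
site 4, node CHQ: CQ={A,C} ∩ H={C} → {C} (+0)
site 4, node CHNQ: CHQ={C} ∪ N={A} → {A,C} (+1)
site 4, node CHNQT: CHNQ={A,C} ∩ T={C} → {C} (+0)
site 4, node PW: P={C} ∩ W={C} → {C} (+0)
site 4, node CHNPQTW: CHNQT={C} ∩ PW={C} → {C} (+0)
site 5, node CQ: C={C} ∪ Q={T} → {C,T} (+1)
site 5, node CHQ: CQ={C,T} ∩ H={C} → {C} (+0)
site 5, node CHNQ: CHQ={C} ∪ N={T} → {C,T} (+1)
site 5, node CHNQT: CHNQ={C,T} ∪ T={G} → {C,G,T} (+1)
site 5, node PW: P={T} ∪ W={C} → {C,T} (+1)
site 5, node CHNPQTW: CHNQT={C,G,T} ∩ PW={C,T} → {C,T} (+0)
per-site changes: [3, 4, 4, 4, 2, 4]; total = 21

4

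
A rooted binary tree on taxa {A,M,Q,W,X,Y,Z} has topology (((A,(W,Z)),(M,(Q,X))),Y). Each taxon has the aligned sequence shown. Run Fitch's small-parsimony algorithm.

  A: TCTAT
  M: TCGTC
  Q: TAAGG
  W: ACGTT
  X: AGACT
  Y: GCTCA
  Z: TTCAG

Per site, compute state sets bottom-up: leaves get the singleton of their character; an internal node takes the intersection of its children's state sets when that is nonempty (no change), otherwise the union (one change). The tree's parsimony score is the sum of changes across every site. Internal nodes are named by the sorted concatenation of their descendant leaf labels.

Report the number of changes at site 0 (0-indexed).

[col 0] WZ: children W:{A}, Z:{T} ∪→ {A,T}; cost 1
[col 0] AWZ: children A:{T}, WZ:{A,T} ∩→ {T}; cost 0
[col 0] QX: children Q:{T}, X:{A} ∪→ {A,T}; cost 1
[col 0] MQX: children M:{T}, QX:{A,T} ∩→ {T}; cost 0
[col 0] AMQWXZ: children AWZ:{T}, MQX:{T} ∩→ {T}; cost 0
[col 0] AMQWXYZ: children AMQWXZ:{T}, Y:{G} ∪→ {G,T}; cost 1
[col 1] WZ: children W:{C}, Z:{T} ∪→ {C,T}; cost 1
[col 1] AWZ: children A:{C}, WZ:{C,T} ∩→ {C}; cost 0
[col 1] QX: children Q:{A}, X:{G} ∪→ {A,G}; cost 1
[col 1] MQX: children M:{C}, QX:{A,G} ∪→ {A,C,G}; cost 1
[col 1] AMQWXZ: children AWZ:{C}, MQX:{A,C,G} ∩→ {C}; cost 0
[col 1] AMQWXYZ: children AMQWXZ:{C}, Y:{C} ∩→ {C}; cost 0
[col 2] WZ: children W:{G}, Z:{C} ∪→ {C,G}; cost 1
[col 2] AWZ: children A:{T}, WZ:{C,G} ∪→ {C,G,T}; cost 1
[col 2] QX: children Q:{A}, X:{A} ∩→ {A}; cost 0
[col 2] MQX: children M:{G}, QX:{A} ∪→ {A,G}; cost 1
[col 2] AMQWXZ: children AWZ:{C,G,T}, MQX:{A,G} ∩→ {G}; cost 0
[col 2] AMQWXYZ: children AMQWXZ:{G}, Y:{T} ∪→ {G,T}; cost 1
[col 3] WZ: children W:{T}, Z:{A} ∪→ {A,T}; cost 1
[col 3] AWZ: children A:{A}, WZ:{A,T} ∩→ {A}; cost 0
[col 3] QX: children Q:{G}, X:{C} ∪→ {C,G}; cost 1
[col 3] MQX: children M:{T}, QX:{C,G} ∪→ {C,G,T}; cost 1
[col 3] AMQWXZ: children AWZ:{A}, MQX:{C,G,T} ∪→ {A,C,G,T}; cost 1
[col 3] AMQWXYZ: children AMQWXZ:{A,C,G,T}, Y:{C} ∩→ {C}; cost 0
[col 4] WZ: children W:{T}, Z:{G} ∪→ {G,T}; cost 1
[col 4] AWZ: children A:{T}, WZ:{G,T} ∩→ {T}; cost 0
[col 4] QX: children Q:{G}, X:{T} ∪→ {G,T}; cost 1
[col 4] MQX: children M:{C}, QX:{G,T} ∪→ {C,G,T}; cost 1
[col 4] AMQWXZ: children AWZ:{T}, MQX:{C,G,T} ∩→ {T}; cost 0
[col 4] AMQWXYZ: children AMQWXZ:{T}, Y:{A} ∪→ {A,T}; cost 1
per-site changes: [3, 3, 4, 4, 4]; total = 18

3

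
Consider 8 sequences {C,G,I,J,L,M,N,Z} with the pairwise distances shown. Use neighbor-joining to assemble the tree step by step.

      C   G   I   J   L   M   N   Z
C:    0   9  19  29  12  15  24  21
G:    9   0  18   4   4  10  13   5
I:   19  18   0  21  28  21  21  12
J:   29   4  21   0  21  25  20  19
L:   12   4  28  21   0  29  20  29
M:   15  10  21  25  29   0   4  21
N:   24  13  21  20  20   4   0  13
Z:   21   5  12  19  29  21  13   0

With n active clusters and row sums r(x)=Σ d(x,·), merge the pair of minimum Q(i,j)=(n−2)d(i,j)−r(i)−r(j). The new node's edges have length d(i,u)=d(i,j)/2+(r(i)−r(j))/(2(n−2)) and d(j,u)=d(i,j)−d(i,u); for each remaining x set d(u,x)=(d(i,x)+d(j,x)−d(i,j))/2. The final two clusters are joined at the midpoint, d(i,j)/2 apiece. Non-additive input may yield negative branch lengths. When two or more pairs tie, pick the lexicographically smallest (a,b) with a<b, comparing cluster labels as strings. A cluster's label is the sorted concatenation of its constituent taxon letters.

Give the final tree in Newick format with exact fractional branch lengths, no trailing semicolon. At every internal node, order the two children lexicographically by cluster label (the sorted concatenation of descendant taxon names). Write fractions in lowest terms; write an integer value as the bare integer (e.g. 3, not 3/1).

((((C:51/10,L:69/10):21/4,(G:-13/3,J:25/3):5/2):19/8,(I:131/16,Z:61/16):15/4):29/8,(M:17/6,N:7/6):29/8)

iteration 1: select M,N (d=4, Q=-216); attach at lengths (17/6, 7/6); label the merged cluster MN
  updated: d(C,MN)=35/2, d(G,MN)=19/2, d(I,MN)=19, d(J,MN)=41/2, d(L,MN)=45/2, d(MN,Z)=15
iteration 2: select C,L (d=12, Q=-164); attach at lengths (51/10, 69/10); label the merged cluster CL
  updated: d(CL,G)=1/2, d(CL,I)=35/2, d(CL,J)=19, d(CL,MN)=14, d(CL,Z)=19
iteration 3: select I,Z (d=12, Q=-219/2); attach at lengths (131/16, 61/16); label the merged cluster IZ
  updated: d(CL,IZ)=49/4, d(G,IZ)=11/2, d(IZ,J)=14, d(IZ,MN)=11
iteration 4: select G,J (d=4, Q=-65); attach at lengths (-13/3, 25/3); label the merged cluster GJ
  updated: d(CL,GJ)=31/4, d(GJ,IZ)=31/4, d(GJ,MN)=13
iteration 5: select CL,GJ (d=31/4, Q=-47); attach at lengths (21/4, 5/2); label the merged cluster CGJL
  updated: d(CGJL,IZ)=49/8, d(CGJL,MN)=77/8
iteration 6: select CGJL,IZ (d=49/8, Q=-107/4); attach at lengths (19/8, 15/4); label the merged cluster CGIJLZ
  updated: d(CGIJLZ,MN)=29/4
iteration 7: select CGIJLZ,MN (d=29/4); attach at lengths (29/8, 29/8); label the merged cluster CGIJLMNZ
final tree: ((((C:51/10,L:69/10):21/4,(G:-13/3,J:25/3):5/2):19/8,(I:131/16,Z:61/16):15/4):29/8,(M:17/6,N:7/6):29/8)
total length: 425/8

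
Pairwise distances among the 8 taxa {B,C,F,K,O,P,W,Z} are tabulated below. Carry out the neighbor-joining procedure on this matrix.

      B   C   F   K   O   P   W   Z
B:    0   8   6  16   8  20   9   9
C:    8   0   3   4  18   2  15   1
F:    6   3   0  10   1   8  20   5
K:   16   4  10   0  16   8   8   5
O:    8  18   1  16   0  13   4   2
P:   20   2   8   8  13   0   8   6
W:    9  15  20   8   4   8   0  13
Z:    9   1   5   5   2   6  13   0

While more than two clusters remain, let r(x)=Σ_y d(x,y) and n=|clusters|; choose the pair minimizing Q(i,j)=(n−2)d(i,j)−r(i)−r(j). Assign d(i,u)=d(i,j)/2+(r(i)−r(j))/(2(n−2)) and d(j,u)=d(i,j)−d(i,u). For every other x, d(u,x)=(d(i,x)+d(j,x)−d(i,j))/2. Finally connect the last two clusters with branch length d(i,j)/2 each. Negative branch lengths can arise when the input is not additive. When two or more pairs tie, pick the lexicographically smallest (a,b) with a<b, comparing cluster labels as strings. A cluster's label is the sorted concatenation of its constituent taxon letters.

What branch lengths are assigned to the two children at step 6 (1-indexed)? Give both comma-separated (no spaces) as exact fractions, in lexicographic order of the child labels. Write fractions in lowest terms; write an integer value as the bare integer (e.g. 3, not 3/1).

33/32,-9/8

iteration 1: select O,W (d=4, Q=-115); attach at lengths (3/4, 13/4); label the merged cluster OW
  updated: d(B,OW)=13/2, d(C,OW)=29/2, d(F,OW)=17/2, d(K,OW)=10, d(OW,P)=17/2, d(OW,Z)=11/2
iteration 2: select B,OW (d=13/2, Q=-173/2); attach at lengths (89/20, 41/20); label the merged cluster BOW
  updated: d(BOW,C)=8, d(BOW,F)=4, d(BOW,K)=39/4, d(BOW,P)=11, d(BOW,Z)=4
iteration 3: select BOW,F (d=4, Q=-203/4); attach at lengths (91/32, 37/32); label the merged cluster BFOW
  updated: d(BFOW,C)=7/2, d(BFOW,K)=63/8, d(BFOW,P)=15/2, d(BFOW,Z)=5/2
iteration 4: select BFOW,Z (d=5/2, Q=-227/8); attach at lengths (115/48, 5/48); label the merged cluster BFOWZ
  updated: d(BFOWZ,C)=1, d(BFOWZ,K)=83/16, d(BFOWZ,P)=11/2
iteration 5: select BFOWZ,K (d=83/16, Q=-37/2); attach at lengths (39/32, 127/32); label the merged cluster BFKOWZ
  updated: d(BFKOWZ,C)=-3/32, d(BFKOWZ,P)=133/32
iteration 6: select BFKOWZ,C (d=-3/32, Q=-97/16); attach at lengths (33/32, -9/8); label the merged cluster BCFKOWZ
  updated: d(BCFKOWZ,P)=25/8
iteration 7: select BCFKOWZ,P (d=25/8); attach at lengths (25/16, 25/16); label the merged cluster BCFKOPWZ
final tree: ((((((B:89/20,(O:3/4,W:13/4):41/20):91/32,F:37/32):115/48,Z:5/48):39/32,K:127/32):33/32,C:-9/8):25/16,P:25/16)
total length: 807/32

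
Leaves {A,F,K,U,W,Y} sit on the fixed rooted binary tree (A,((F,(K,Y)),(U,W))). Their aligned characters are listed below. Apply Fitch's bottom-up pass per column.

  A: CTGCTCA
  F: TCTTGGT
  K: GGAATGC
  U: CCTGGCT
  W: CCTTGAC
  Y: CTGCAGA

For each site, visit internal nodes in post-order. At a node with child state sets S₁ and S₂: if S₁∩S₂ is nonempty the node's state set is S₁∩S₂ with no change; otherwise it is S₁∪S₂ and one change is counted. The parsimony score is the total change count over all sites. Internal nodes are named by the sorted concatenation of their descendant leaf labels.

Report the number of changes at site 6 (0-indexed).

KY@0: {G} ∪ {C} = {C,G} (union, +1)
FKY@0: {T} ∪ {C,G} = {C,G,T} (union, +1)
UW@0: {C} ∩ {C} = {C} (intersection, +0)
FKUWY@0: {C,G,T} ∩ {C} = {C} (intersection, +0)
AFKUWY@0: {C} ∩ {C} = {C} (intersection, +0)
KY@1: {G} ∪ {T} = {G,T} (union, +1)
FKY@1: {C} ∪ {G,T} = {C,G,T} (union, +1)
UW@1: {C} ∩ {C} = {C} (intersection, +0)
FKUWY@1: {C,G,T} ∩ {C} = {C} (intersection, +0)
AFKUWY@1: {T} ∪ {C} = {C,T} (union, +1)
KY@2: {A} ∪ {G} = {A,G} (union, +1)
FKY@2: {T} ∪ {A,G} = {A,G,T} (union, +1)
UW@2: {T} ∩ {T} = {T} (intersection, +0)
FKUWY@2: {A,G,T} ∩ {T} = {T} (intersection, +0)
AFKUWY@2: {G} ∪ {T} = {G,T} (union, +1)
KY@3: {A} ∪ {C} = {A,C} (union, +1)
FKY@3: {T} ∪ {A,C} = {A,C,T} (union, +1)
UW@3: {G} ∪ {T} = {G,T} (union, +1)
FKUWY@3: {A,C,T} ∩ {G,T} = {T} (intersection, +0)
AFKUWY@3: {C} ∪ {T} = {C,T} (union, +1)
KY@4: {T} ∪ {A} = {A,T} (union, +1)
FKY@4: {G} ∪ {A,T} = {A,G,T} (union, +1)
UW@4: {G} ∩ {G} = {G} (intersection, +0)
FKUWY@4: {A,G,T} ∩ {G} = {G} (intersection, +0)
AFKUWY@4: {T} ∪ {G} = {G,T} (union, +1)
KY@5: {G} ∩ {G} = {G} (intersection, +0)
FKY@5: {G} ∩ {G} = {G} (intersection, +0)
UW@5: {C} ∪ {A} = {A,C} (union, +1)
FKUWY@5: {G} ∪ {A,C} = {A,C,G} (union, +1)
AFKUWY@5: {C} ∩ {A,C,G} = {C} (intersection, +0)
KY@6: {C} ∪ {A} = {A,C} (union, +1)
FKY@6: {T} ∪ {A,C} = {A,C,T} (union, +1)
UW@6: {T} ∪ {C} = {C,T} (union, +1)
FKUWY@6: {A,C,T} ∩ {C,T} = {C,T} (intersection, +0)
AFKUWY@6: {A} ∪ {C,T} = {A,C,T} (union, +1)
per-site changes: [2, 3, 3, 4, 3, 2, 4]; total = 21

4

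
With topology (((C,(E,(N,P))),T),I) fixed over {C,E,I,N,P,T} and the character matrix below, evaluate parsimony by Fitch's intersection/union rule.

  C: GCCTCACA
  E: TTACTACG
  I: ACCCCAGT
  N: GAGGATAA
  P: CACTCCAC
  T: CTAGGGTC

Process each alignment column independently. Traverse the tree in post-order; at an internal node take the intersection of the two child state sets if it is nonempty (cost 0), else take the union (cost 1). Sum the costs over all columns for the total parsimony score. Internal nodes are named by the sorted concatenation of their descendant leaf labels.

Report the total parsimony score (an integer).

27

NP@0: {G} ∪ {C} = {C,G} (union, +1)
ENP@0: {T} ∪ {C,G} = {C,G,T} (union, +1)
CENP@0: {G} ∩ {C,G,T} = {G} (intersection, +0)
CENPT@0: {G} ∪ {C} = {C,G} (union, +1)
CEINPT@0: {C,G} ∪ {A} = {A,C,G} (union, +1)
NP@1: {A} ∩ {A} = {A} (intersection, +0)
ENP@1: {T} ∪ {A} = {A,T} (union, +1)
CENP@1: {C} ∪ {A,T} = {A,C,T} (union, +1)
CENPT@1: {A,C,T} ∩ {T} = {T} (intersection, +0)
CEINPT@1: {T} ∪ {C} = {C,T} (union, +1)
NP@2: {G} ∪ {C} = {C,G} (union, +1)
ENP@2: {A} ∪ {C,G} = {A,C,G} (union, +1)
CENP@2: {C} ∩ {A,C,G} = {C} (intersection, +0)
CENPT@2: {C} ∪ {A} = {A,C} (union, +1)
CEINPT@2: {A,C} ∩ {C} = {C} (intersection, +0)
NP@3: {G} ∪ {T} = {G,T} (union, +1)
ENP@3: {C} ∪ {G,T} = {C,G,T} (union, +1)
CENP@3: {T} ∩ {C,G,T} = {T} (intersection, +0)
CENPT@3: {T} ∪ {G} = {G,T} (union, +1)
CEINPT@3: {G,T} ∪ {C} = {C,G,T} (union, +1)
NP@4: {A} ∪ {C} = {A,C} (union, +1)
ENP@4: {T} ∪ {A,C} = {A,C,T} (union, +1)
CENP@4: {C} ∩ {A,C,T} = {C} (intersection, +0)
CENPT@4: {C} ∪ {G} = {C,G} (union, +1)
CEINPT@4: {C,G} ∩ {C} = {C} (intersection, +0)
NP@5: {T} ∪ {C} = {C,T} (union, +1)
ENP@5: {A} ∪ {C,T} = {A,C,T} (union, +1)
CENP@5: {A} ∩ {A,C,T} = {A} (intersection, +0)
CENPT@5: {A} ∪ {G} = {A,G} (union, +1)
CEINPT@5: {A,G} ∩ {A} = {A} (intersection, +0)
NP@6: {A} ∩ {A} = {A} (intersection, +0)
ENP@6: {C} ∪ {A} = {A,C} (union, +1)
CENP@6: {C} ∩ {A,C} = {C} (intersection, +0)
CENPT@6: {C} ∪ {T} = {C,T} (union, +1)
CEINPT@6: {C,T} ∪ {G} = {C,G,T} (union, +1)
NP@7: {A} ∪ {C} = {A,C} (union, +1)
ENP@7: {G} ∪ {A,C} = {A,C,G} (union, +1)
CENP@7: {A} ∩ {A,C,G} = {A} (intersection, +0)
CENPT@7: {A} ∪ {C} = {A,C} (union, +1)
CEINPT@7: {A,C} ∪ {T} = {A,C,T} (union, +1)
per-site changes: [4, 3, 3, 4, 3, 3, 3, 4]; total = 27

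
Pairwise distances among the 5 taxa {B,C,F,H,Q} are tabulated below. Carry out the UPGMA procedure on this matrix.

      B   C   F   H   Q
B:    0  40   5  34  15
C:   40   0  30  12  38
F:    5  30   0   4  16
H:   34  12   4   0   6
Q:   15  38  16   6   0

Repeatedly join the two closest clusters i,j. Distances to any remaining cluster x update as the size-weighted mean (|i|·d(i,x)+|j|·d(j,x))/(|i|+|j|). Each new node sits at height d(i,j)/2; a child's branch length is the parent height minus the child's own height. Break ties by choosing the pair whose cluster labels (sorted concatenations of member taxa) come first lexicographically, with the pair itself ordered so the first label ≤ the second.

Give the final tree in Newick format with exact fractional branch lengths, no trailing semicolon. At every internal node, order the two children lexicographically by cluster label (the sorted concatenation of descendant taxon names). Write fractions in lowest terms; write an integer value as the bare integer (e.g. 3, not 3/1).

iteration 1: select F,H (d=4); attach at lengths (2, 2); label the merged cluster FH
  updated: d(B,FH)=39/2, d(C,FH)=21, d(FH,Q)=11
iteration 2: select FH,Q (d=11); attach at lengths (7/2, 11/2); label the merged cluster FHQ
  updated: d(B,FHQ)=18, d(C,FHQ)=80/3
iteration 3: select B,FHQ (d=18); attach at lengths (9, 7/2); label the merged cluster BFHQ
  updated: d(BFHQ,C)=30
iteration 4: select BFHQ,C (d=30); attach at lengths (6, 15); label the merged cluster BCFHQ
final tree: ((B:9,((F:2,H:2):7/2,Q:11/2):7/2):6,C:15)
total length: 93/2

((B:9,((F:2,H:2):7/2,Q:11/2):7/2):6,C:15)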